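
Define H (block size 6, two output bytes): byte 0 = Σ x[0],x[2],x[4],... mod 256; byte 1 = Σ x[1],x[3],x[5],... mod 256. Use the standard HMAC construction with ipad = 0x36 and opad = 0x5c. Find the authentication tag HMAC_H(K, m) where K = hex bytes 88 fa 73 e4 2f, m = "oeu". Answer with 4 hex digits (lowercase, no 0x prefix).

76f3

Key hex bytes 88 fa 73 e4 2f is 5 bytes ≤ B = 6; zero-pad to 6 bytes: K' = 88 fa 73 e4 2f 00.
K' ⊕ ipad = be cc 45 d2 19 36.  K' ⊕ opad = d4 a6 2f b8 73 5c.
Inner input = (K'⊕ipad) ∥ m = be cc 45 d2 19 36 ∥ 6f 65 75.
Inner hash: even-index sum = 512 mod 256 = 0; odd-index sum = 569 mod 256 = 57 → 00 39.
Outer input = (K'⊕opad) ∥ inner = d4 a6 2f b8 73 5c ∥ 00 39.
Outer hash (tag): even-index sum = 374 mod 256 = 118; odd-index sum = 499 mod 256 = 243 → 76 f3.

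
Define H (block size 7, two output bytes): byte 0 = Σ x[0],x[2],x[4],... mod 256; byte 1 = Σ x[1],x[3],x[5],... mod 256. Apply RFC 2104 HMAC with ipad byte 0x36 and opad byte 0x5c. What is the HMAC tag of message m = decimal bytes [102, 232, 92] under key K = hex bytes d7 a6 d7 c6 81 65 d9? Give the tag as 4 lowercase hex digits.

Key hex bytes d7 a6 d7 c6 81 65 d9 is exactly B = 7 bytes: K' = d7 a6 d7 c6 81 65 d9.
K' ⊕ ipad = e1 90 e1 f0 b7 53 ef.  K' ⊕ opad = 8b fa 8b 9a dd 39 85.
Inner input = (K'⊕ipad) ∥ m = e1 90 e1 f0 b7 53 ef ∥ 66 e8 5c.
Inner hash: even-index sum = 1104 mod 256 = 80; odd-index sum = 661 mod 256 = 149 → 50 95.
Outer input = (K'⊕opad) ∥ inner = 8b fa 8b 9a dd 39 85 ∥ 50 95.
Outer hash (tag): even-index sum = 781 mod 256 = 13; odd-index sum = 541 mod 256 = 29 → 0d 1d.

0d1d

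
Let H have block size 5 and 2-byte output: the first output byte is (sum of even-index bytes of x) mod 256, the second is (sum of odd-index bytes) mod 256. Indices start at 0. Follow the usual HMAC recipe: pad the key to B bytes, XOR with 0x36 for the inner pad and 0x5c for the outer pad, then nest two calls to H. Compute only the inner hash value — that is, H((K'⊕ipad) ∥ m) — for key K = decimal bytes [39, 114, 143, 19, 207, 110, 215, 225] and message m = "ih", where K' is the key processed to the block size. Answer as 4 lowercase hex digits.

3e81

Key decimal bytes [39, 114, 143, 19, 207, 110, 215, 225] = 27 72 8f 13 cf 6e d7 e1 is 8 bytes > B = 5, so hash it first: H(key) = 5c d4, then zero-pad to 5 bytes: K' = 5c d4 00 00 00.
K' ⊕ ipad = 6a e2 36 36 36.
Inner input = 6a e2 36 36 36 ∥ 69 68.
Inner hash: even-index sum = 318 mod 256 = 62; odd-index sum = 385 mod 256 = 129 → 3e 81.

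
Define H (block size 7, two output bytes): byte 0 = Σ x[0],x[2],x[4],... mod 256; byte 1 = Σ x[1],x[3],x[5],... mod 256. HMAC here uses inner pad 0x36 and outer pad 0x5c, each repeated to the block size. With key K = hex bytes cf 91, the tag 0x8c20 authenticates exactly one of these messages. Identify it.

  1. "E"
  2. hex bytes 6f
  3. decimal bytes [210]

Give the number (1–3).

Key hex bytes cf 91 is 2 bytes ≤ B = 7; zero-pad to 7 bytes: K' = cf 91 00 00 00 00 00.
K' ⊕ ipad = f9 a7 36 36 36 36 36; K' ⊕ opad = 93 cd 5c 5c 5c 5c 5c.
m1: inner = H(f9 a7 36 36 36 36 36 45) = 9b 58; tag = H(93 cd 5c 5c 5c 5c 5c 9b 58) = ff20
m2: inner = H(f9 a7 36 36 36 36 36 6f) = 9b 82; tag = H(93 cd 5c 5c 5c 5c 5c 9b 82) = 2920
m3: inner = H(f9 a7 36 36 36 36 36 d2) = 9b e5; tag = H(93 cd 5c 5c 5c 5c 5c 9b e5) = 8c20 ← matches

3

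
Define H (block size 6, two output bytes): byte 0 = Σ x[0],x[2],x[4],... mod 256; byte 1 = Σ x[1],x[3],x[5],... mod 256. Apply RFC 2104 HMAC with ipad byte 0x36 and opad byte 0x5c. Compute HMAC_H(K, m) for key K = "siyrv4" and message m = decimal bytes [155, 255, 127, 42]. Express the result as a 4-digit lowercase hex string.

6c99

Key "siyrv4" = 73 69 79 72 76 34 is exactly B = 6 bytes: K' = 73 69 79 72 76 34.
K' ⊕ ipad = 45 5f 4f 44 40 02.  K' ⊕ opad = 2f 35 25 2e 2a 68.
Inner input = (K'⊕ipad) ∥ m = 45 5f 4f 44 40 02 ∥ 9b ff 7f 2a.
Inner hash: even-index sum = 494 mod 256 = 238; odd-index sum = 462 mod 256 = 206 → ee ce.
Outer input = (K'⊕opad) ∥ inner = 2f 35 25 2e 2a 68 ∥ ee ce.
Outer hash (tag): even-index sum = 364 mod 256 = 108; odd-index sum = 409 mod 256 = 153 → 6c 99.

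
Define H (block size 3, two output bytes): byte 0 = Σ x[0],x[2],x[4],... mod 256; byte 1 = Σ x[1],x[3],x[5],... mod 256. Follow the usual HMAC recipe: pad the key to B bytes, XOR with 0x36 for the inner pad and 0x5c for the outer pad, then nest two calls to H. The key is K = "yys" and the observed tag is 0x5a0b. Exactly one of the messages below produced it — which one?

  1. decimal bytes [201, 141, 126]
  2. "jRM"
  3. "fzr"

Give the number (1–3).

2

Key "yys" = 79 79 73 is exactly B = 3 bytes: K' = 79 79 73.
K' ⊕ ipad = 4f 4f 45; K' ⊕ opad = 25 25 2f.
m1: inner = H(4f 4f 45 c9 8d 7e) = 21 96; tag = H(25 25 2f 21 96) = ea46
m2: inner = H(4f 4f 45 6a 52 4d) = e6 06; tag = H(25 25 2f e6 06) = 5a0b ← matches
m3: inner = H(4f 4f 45 66 7a 72) = 0e 27; tag = H(25 25 2f 0e 27) = 7b33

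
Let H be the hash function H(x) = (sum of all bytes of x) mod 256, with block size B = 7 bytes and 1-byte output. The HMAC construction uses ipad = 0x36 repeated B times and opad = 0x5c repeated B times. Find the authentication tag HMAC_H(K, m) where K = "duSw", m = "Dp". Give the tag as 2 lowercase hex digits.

Key "duSw" = 64 75 53 77 is 4 bytes ≤ B = 7; zero-pad to 7 bytes: K' = 64 75 53 77 00 00 00.
K' ⊕ ipad = 52 43 65 41 36 36 36.  K' ⊕ opad = 38 29 0f 2b 5c 5c 5c.
Inner input = (K'⊕ipad) ∥ m = 52 43 65 41 36 36 36 ∥ 44 70.
Inner hash: sum = 82+67+101+65+54+54+54+68+112 = 657; mod 256 = 145 → 91.
Outer input = (K'⊕opad) ∥ inner = 38 29 0f 2b 5c 5c 5c ∥ 91.
Outer hash (tag): sum = 56+41+15+43+92+92+92+145 = 576; mod 256 = 64 → 40.

40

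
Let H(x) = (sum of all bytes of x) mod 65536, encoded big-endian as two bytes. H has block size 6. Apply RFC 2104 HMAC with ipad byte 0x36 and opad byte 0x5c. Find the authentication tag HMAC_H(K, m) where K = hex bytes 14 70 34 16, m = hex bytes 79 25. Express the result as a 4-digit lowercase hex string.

Key hex bytes 14 70 34 16 is 4 bytes ≤ B = 6; zero-pad to 6 bytes: K' = 14 70 34 16 00 00.
K' ⊕ ipad = 22 46 02 20 36 36.  K' ⊕ opad = 48 2c 68 4a 5c 5c.
Inner input = (K'⊕ipad) ∥ m = 22 46 02 20 36 36 ∥ 79 25.
Inner hash: sum = 34+70+2+32+54+54+121+37 = 404 → 01 94.
Outer input = (K'⊕opad) ∥ inner = 48 2c 68 4a 5c 5c ∥ 01 94.
Outer hash (tag): sum = 72+44+104+74+92+92+1+148 = 627 → 02 73.

0273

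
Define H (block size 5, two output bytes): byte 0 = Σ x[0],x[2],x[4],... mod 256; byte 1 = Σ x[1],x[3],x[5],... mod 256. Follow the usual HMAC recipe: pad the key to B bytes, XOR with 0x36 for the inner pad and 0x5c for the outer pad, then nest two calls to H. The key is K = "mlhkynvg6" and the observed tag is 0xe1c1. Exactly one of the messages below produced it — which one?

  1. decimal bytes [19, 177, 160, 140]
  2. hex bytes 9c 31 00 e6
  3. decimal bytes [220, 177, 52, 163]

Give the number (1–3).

1

Key "mlhkynvg6" = 6d 6c 68 6b 79 6e 76 67 36 is 9 bytes > B = 5, so hash it first: H(key) = fa ac, then zero-pad to 5 bytes: K' = fa ac 00 00 00.
K' ⊕ ipad = cc 9a 36 36 36; K' ⊕ opad = a6 f0 5c 5c 5c.
m1: inner = H(cc 9a 36 36 36 13 b1 a0 8c) = 75 83; tag = H(a6 f0 5c 5c 5c 75 83) = e1c1 ← matches
m2: inner = H(cc 9a 36 36 36 9c 31 00 e6) = 4f 6c; tag = H(a6 f0 5c 5c 5c 4f 6c) = ca9b
m3: inner = H(cc 9a 36 36 36 dc b1 34 a3) = 8c e0; tag = H(a6 f0 5c 5c 5c 8c e0) = 3ed8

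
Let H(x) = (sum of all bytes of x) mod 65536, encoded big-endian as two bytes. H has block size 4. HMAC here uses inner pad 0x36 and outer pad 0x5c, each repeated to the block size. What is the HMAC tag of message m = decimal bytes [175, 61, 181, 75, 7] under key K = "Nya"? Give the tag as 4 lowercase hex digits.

011a

Key "Nya" = 4e 79 61 is 3 bytes ≤ B = 4; zero-pad to 4 bytes: K' = 4e 79 61 00.
K' ⊕ ipad = 78 4f 57 36.  K' ⊕ opad = 12 25 3d 5c.
Inner input = (K'⊕ipad) ∥ m = 78 4f 57 36 ∥ af 3d b5 4b 07.
Inner hash: sum = 120+79+87+54+175+61+181+75+7 = 839 → 03 47.
Outer input = (K'⊕opad) ∥ inner = 12 25 3d 5c ∥ 03 47.
Outer hash (tag): sum = 18+37+61+92+3+71 = 282 → 01 1a.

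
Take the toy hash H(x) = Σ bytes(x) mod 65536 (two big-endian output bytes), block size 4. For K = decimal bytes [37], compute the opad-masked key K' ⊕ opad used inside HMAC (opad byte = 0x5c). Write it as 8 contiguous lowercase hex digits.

795c5c5c

Key decimal bytes [37] = 25 is 1 byte ≤ B = 4; zero-pad to 4 bytes: K' = 25 00 00 00.
XOR each byte with 0x5c: 25⊕5c=79, 00⊕5c=5c, 00⊕5c=5c, 00⊕5c=5c.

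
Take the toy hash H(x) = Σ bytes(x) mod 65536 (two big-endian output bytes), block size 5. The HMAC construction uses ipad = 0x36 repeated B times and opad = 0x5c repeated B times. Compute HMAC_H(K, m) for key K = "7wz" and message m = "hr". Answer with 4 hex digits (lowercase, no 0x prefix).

Key "7wz" = 37 77 7a is 3 bytes ≤ B = 5; zero-pad to 5 bytes: K' = 37 77 7a 00 00.
K' ⊕ ipad = 01 41 4c 36 36.  K' ⊕ opad = 6b 2b 26 5c 5c.
Inner input = (K'⊕ipad) ∥ m = 01 41 4c 36 36 ∥ 68 72.
Inner hash: sum = 1+65+76+54+54+104+114 = 468 → 01 d4.
Outer input = (K'⊕opad) ∥ inner = 6b 2b 26 5c 5c ∥ 01 d4.
Outer hash (tag): sum = 107+43+38+92+92+1+212 = 585 → 02 49.

0249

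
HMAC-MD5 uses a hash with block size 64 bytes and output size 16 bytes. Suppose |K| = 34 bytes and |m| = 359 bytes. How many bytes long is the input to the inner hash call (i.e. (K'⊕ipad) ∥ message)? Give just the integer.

Key is 34 ≤ 64 bytes, zero-padded: |K'| = 64.
Inner input = (K'⊕ipad) ∥ m → 64 + 359 = 423 bytes.

423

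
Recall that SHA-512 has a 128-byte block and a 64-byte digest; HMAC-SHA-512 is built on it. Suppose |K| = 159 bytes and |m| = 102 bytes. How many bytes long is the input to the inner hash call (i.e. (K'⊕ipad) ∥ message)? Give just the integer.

230

Key is 159 > 128 bytes, so it is hashed to 64 bytes then zero-padded to 128: |K'| = 128.
Inner input = (K'⊕ipad) ∥ m → 128 + 102 = 230 bytes.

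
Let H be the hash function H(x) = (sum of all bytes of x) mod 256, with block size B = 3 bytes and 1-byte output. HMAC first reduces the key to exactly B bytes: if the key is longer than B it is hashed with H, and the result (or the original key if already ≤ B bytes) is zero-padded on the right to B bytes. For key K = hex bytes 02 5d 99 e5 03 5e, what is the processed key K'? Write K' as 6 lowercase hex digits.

|K| = 6 > B = 3, so first hash the key.
H(K): sum = 2+93+153+229+3+94 = 574; mod 256 = 62 → 3e.
Zero-pad H(K) = 3e to 3 bytes: K' = 3e 00 00.

3e0000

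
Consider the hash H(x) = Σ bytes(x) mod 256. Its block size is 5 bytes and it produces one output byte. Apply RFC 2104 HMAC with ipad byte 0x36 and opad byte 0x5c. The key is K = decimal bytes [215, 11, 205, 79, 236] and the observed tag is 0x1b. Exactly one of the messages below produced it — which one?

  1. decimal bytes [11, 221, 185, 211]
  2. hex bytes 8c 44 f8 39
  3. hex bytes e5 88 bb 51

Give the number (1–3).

Key decimal bytes [215, 11, 205, 79, 236] = d7 0b cd 4f ec is exactly B = 5 bytes: K' = d7 0b cd 4f ec.
K' ⊕ ipad = e1 3d fb 79 da; K' ⊕ opad = 8b 57 91 13 b0.
m1: inner = H(e1 3d fb 79 da 0b dd b9 d3) = e0; tag = H(8b 57 91 13 b0 e0) = 16
m2: inner = H(e1 3d fb 79 da 8c 44 f8 39) = 6d; tag = H(8b 57 91 13 b0 6d) = a3
m3: inner = H(e1 3d fb 79 da e5 88 bb 51) = e5; tag = H(8b 57 91 13 b0 e5) = 1b ← matches

3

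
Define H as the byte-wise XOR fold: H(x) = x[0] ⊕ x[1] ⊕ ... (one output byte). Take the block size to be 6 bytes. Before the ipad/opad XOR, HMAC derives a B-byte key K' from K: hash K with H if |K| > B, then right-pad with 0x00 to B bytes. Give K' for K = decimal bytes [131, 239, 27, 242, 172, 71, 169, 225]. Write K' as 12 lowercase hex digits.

260000000000

|K| = 8 > B = 6, so first hash the key.
H(K): XOR 83⊕ef⊕1b⊕f2⊕ac⊕47⊕a9⊕e1 = 26.
Zero-pad H(K) = 26 to 6 bytes: K' = 26 00 00 00 00 00.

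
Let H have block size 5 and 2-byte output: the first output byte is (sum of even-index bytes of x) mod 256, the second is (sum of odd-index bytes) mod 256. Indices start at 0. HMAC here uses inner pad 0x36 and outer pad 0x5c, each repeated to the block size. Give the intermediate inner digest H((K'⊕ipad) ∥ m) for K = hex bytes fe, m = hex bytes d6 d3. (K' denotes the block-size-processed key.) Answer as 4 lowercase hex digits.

0742

Key hex bytes fe is 1 byte ≤ B = 5; zero-pad to 5 bytes: K' = fe 00 00 00 00.
K' ⊕ ipad = c8 36 36 36 36.
Inner input = c8 36 36 36 36 ∥ d6 d3.
Inner hash: even-index sum = 519 mod 256 = 7; odd-index sum = 322 mod 256 = 66 → 07 42.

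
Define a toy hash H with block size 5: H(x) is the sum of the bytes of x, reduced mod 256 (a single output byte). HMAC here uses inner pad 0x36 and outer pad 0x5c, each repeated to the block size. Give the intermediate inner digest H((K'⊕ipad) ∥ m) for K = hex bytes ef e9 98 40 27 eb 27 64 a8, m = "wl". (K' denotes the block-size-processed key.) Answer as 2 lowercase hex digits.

7e

Key hex bytes ef e9 98 40 27 eb 27 64 a8 is 9 bytes > B = 5, so hash it first: H(key) = f5, then zero-pad to 5 bytes: K' = f5 00 00 00 00.
K' ⊕ ipad = c3 36 36 36 36.
Inner input = c3 36 36 36 36 ∥ 77 6c.
Inner hash: sum = 195+54+54+54+54+119+108 = 638; mod 256 = 126 → 7e.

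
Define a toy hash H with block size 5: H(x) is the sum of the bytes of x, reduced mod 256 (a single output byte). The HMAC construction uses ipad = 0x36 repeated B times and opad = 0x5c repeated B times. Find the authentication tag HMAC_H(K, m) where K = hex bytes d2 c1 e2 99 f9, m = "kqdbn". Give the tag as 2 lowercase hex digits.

Key hex bytes d2 c1 e2 99 f9 is exactly B = 5 bytes: K' = d2 c1 e2 99 f9.
K' ⊕ ipad = e4 f7 d4 af cf.  K' ⊕ opad = 8e 9d be c5 a5.
Inner input = (K'⊕ipad) ∥ m = e4 f7 d4 af cf ∥ 6b 71 64 62 6e.
Inner hash: sum = 228+247+212+175+207+107+113+100+98+110 = 1597; mod 256 = 61 → 3d.
Outer input = (K'⊕opad) ∥ inner = 8e 9d be c5 a5 ∥ 3d.
Outer hash (tag): sum = 142+157+190+197+165+61 = 912; mod 256 = 144 → 90.

90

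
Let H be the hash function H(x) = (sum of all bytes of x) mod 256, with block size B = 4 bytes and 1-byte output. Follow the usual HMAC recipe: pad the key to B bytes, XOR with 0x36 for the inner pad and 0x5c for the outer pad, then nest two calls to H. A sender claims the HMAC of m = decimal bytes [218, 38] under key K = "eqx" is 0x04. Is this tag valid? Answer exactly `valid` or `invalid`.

valid

Key "eqx" = 65 71 78 is 3 bytes ≤ B = 4; zero-pad to 4 bytes: K' = 65 71 78 00.
K' ⊕ ipad = 53 47 4e 36; K' ⊕ opad = 39 2d 24 5c.
Inner hash: sum = 83+71+78+54+218+38 = 542; mod 256 = 30 → 1e.
Outer hash (recomputed tag): sum = 57+45+36+92+30 = 260; mod 256 = 4 → 04.
Recomputed tag = 04; claimed = 04 → match.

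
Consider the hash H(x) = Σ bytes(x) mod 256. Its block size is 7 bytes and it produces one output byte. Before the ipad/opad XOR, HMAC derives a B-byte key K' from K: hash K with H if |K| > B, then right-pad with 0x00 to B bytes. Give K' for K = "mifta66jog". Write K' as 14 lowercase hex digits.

|K| = 10 > B = 7, so first hash the key.
H(K): sum = 109+105+102+116+97+54+54+106+111+103 = 957; mod 256 = 189 → bd.
Zero-pad H(K) = bd to 7 bytes: K' = bd 00 00 00 00 00 00.

bd000000000000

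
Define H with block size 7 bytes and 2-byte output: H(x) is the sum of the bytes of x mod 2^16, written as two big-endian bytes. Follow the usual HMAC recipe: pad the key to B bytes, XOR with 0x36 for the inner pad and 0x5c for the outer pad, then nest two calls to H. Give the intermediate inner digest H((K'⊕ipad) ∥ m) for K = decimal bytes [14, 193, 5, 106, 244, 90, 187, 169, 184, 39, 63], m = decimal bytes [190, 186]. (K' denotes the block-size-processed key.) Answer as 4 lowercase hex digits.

02f1

Key decimal bytes [14, 193, 5, 106, 244, 90, 187, 169, 184, 39, 63] = 0e c1 05 6a f4 5a bb a9 b8 27 3f is 11 bytes > B = 7, so hash it first: H(key) = 05 0e, then zero-pad to 7 bytes: K' = 05 0e 00 00 00 00 00.
K' ⊕ ipad = 33 38 36 36 36 36 36.
Inner input = 33 38 36 36 36 36 36 ∥ be ba.
Inner hash: sum = 51+56+54+54+54+54+54+190+186 = 753 → 02 f1.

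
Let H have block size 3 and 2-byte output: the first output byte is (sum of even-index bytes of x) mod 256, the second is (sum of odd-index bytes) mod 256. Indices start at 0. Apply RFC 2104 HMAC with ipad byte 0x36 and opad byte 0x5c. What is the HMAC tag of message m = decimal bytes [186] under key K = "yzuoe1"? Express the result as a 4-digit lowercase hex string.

Key "yzuoe1" = 79 7a 75 6f 65 31 is 6 bytes > B = 3, so hash it first: H(key) = 53 1a, then zero-pad to 3 bytes: K' = 53 1a 00.
K' ⊕ ipad = 65 2c 36.  K' ⊕ opad = 0f 46 5c.
Inner input = (K'⊕ipad) ∥ m = 65 2c 36 ∥ ba.
Inner hash: even-index sum = 155 mod 256 = 155; odd-index sum = 230 mod 256 = 230 → 9b e6.
Outer input = (K'⊕opad) ∥ inner = 0f 46 5c ∥ 9b e6.
Outer hash (tag): even-index sum = 337 mod 256 = 81; odd-index sum = 225 mod 256 = 225 → 51 e1.

51e1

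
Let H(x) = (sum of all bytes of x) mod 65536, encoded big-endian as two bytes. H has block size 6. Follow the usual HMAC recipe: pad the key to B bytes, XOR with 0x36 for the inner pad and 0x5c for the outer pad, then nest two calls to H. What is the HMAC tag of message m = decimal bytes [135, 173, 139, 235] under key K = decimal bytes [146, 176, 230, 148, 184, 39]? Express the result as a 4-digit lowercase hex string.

0585

Key decimal bytes [146, 176, 230, 148, 184, 39] = 92 b0 e6 94 b8 27 is exactly B = 6 bytes: K' = 92 b0 e6 94 b8 27.
K' ⊕ ipad = a4 86 d0 a2 8e 11.  K' ⊕ opad = ce ec ba c8 e4 7b.
Inner input = (K'⊕ipad) ∥ m = a4 86 d0 a2 8e 11 ∥ 87 ad 8b eb.
Inner hash: sum = 164+134+208+162+142+17+135+173+139+235 = 1509 → 05 e5.
Outer input = (K'⊕opad) ∥ inner = ce ec ba c8 e4 7b ∥ 05 e5.
Outer hash (tag): sum = 206+236+186+200+228+123+5+229 = 1413 → 05 85.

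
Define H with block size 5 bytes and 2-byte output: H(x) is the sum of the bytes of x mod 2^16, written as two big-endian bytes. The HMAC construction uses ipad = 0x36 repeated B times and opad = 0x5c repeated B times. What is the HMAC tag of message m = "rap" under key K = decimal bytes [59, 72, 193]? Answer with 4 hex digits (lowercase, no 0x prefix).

0204

Key decimal bytes [59, 72, 193] = 3b 48 c1 is 3 bytes ≤ B = 5; zero-pad to 5 bytes: K' = 3b 48 c1 00 00.
K' ⊕ ipad = 0d 7e f7 36 36.  K' ⊕ opad = 67 14 9d 5c 5c.
Inner input = (K'⊕ipad) ∥ m = 0d 7e f7 36 36 ∥ 72 61 70.
Inner hash: sum = 13+126+247+54+54+114+97+112 = 817 → 03 31.
Outer input = (K'⊕opad) ∥ inner = 67 14 9d 5c 5c ∥ 03 31.
Outer hash (tag): sum = 103+20+157+92+92+3+49 = 516 → 02 04.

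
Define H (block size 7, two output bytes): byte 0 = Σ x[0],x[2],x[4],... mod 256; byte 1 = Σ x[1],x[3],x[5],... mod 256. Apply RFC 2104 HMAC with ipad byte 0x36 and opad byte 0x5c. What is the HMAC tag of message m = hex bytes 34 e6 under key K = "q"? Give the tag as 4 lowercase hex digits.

17e3

Key "q" = 71 is 1 byte ≤ B = 7; zero-pad to 7 bytes: K' = 71 00 00 00 00 00 00.
K' ⊕ ipad = 47 36 36 36 36 36 36.  K' ⊕ opad = 2d 5c 5c 5c 5c 5c 5c.
Inner input = (K'⊕ipad) ∥ m = 47 36 36 36 36 36 36 ∥ 34 e6.
Inner hash: even-index sum = 463 mod 256 = 207; odd-index sum = 214 mod 256 = 214 → cf d6.
Outer input = (K'⊕opad) ∥ inner = 2d 5c 5c 5c 5c 5c 5c ∥ cf d6.
Outer hash (tag): even-index sum = 535 mod 256 = 23; odd-index sum = 483 mod 256 = 227 → 17 e3.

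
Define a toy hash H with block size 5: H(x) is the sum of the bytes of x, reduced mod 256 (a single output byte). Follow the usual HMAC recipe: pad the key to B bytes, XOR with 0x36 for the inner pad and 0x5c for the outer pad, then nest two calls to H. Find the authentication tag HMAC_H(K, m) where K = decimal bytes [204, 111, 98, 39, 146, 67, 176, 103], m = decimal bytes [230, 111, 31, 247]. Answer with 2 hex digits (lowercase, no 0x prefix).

Key decimal bytes [204, 111, 98, 39, 146, 67, 176, 103] = cc 6f 62 27 92 43 b0 67 is 8 bytes > B = 5, so hash it first: H(key) = b0, then zero-pad to 5 bytes: K' = b0 00 00 00 00.
K' ⊕ ipad = 86 36 36 36 36.  K' ⊕ opad = ec 5c 5c 5c 5c.
Inner input = (K'⊕ipad) ∥ m = 86 36 36 36 36 ∥ e6 6f 1f f7.
Inner hash: sum = 134+54+54+54+54+230+111+31+247 = 969; mod 256 = 201 → c9.
Outer input = (K'⊕opad) ∥ inner = ec 5c 5c 5c 5c ∥ c9.
Outer hash (tag): sum = 236+92+92+92+92+201 = 805; mod 256 = 37 → 25.

25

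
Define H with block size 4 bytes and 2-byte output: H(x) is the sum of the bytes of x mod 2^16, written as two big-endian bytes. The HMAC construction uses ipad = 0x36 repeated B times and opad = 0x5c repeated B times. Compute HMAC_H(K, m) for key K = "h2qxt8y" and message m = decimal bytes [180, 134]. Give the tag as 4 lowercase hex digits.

Key "h2qxt8y" = 68 32 71 78 74 38 79 is 7 bytes > B = 4, so hash it first: H(key) = 02 a8, then zero-pad to 4 bytes: K' = 02 a8 00 00.
K' ⊕ ipad = 34 9e 36 36.  K' ⊕ opad = 5e f4 5c 5c.
Inner input = (K'⊕ipad) ∥ m = 34 9e 36 36 ∥ b4 86.
Inner hash: sum = 52+158+54+54+180+134 = 632 → 02 78.
Outer input = (K'⊕opad) ∥ inner = 5e f4 5c 5c ∥ 02 78.
Outer hash (tag): sum = 94+244+92+92+2+120 = 644 → 02 84.

0284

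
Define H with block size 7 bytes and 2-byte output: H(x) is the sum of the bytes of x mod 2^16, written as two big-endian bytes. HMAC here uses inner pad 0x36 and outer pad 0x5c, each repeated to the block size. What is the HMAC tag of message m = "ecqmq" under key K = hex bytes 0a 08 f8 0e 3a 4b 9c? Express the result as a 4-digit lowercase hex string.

03ab

Key hex bytes 0a 08 f8 0e 3a 4b 9c is exactly B = 7 bytes: K' = 0a 08 f8 0e 3a 4b 9c.
K' ⊕ ipad = 3c 3e ce 38 0c 7d aa.  K' ⊕ opad = 56 54 a4 52 66 17 c0.
Inner input = (K'⊕ipad) ∥ m = 3c 3e ce 38 0c 7d aa ∥ 65 63 71 6d 71.
Inner hash: sum = 60+62+206+56+12+125+170+101+99+113+109+113 = 1226 → 04 ca.
Outer input = (K'⊕opad) ∥ inner = 56 54 a4 52 66 17 c0 ∥ 04 ca.
Outer hash (tag): sum = 86+84+164+82+102+23+192+4+202 = 939 → 03 ab.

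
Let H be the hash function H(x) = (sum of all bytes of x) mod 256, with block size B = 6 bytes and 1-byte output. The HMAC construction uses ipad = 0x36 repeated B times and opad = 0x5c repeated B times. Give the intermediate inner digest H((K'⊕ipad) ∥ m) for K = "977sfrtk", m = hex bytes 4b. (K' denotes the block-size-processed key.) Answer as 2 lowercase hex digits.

Key "977sfrtk" = 39 37 37 73 66 72 74 6b is 8 bytes > B = 6, so hash it first: H(key) = d1, then zero-pad to 6 bytes: K' = d1 00 00 00 00 00.
K' ⊕ ipad = e7 36 36 36 36 36.
Inner input = e7 36 36 36 36 36 ∥ 4b.
Inner hash: sum = 231+54+54+54+54+54+75 = 576; mod 256 = 64 → 40.

40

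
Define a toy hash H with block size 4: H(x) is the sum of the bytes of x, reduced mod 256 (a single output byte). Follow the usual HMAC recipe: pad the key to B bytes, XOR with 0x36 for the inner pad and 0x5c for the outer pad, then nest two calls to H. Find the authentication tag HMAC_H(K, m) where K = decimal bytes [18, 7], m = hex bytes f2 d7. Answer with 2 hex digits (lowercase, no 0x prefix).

eb

Key decimal bytes [18, 7] = 12 07 is 2 bytes ≤ B = 4; zero-pad to 4 bytes: K' = 12 07 00 00.
K' ⊕ ipad = 24 31 36 36.  K' ⊕ opad = 4e 5b 5c 5c.
Inner input = (K'⊕ipad) ∥ m = 24 31 36 36 ∥ f2 d7.
Inner hash: sum = 36+49+54+54+242+215 = 650; mod 256 = 138 → 8a.
Outer input = (K'⊕opad) ∥ inner = 4e 5b 5c 5c ∥ 8a.
Outer hash (tag): sum = 78+91+92+92+138 = 491; mod 256 = 235 → eb.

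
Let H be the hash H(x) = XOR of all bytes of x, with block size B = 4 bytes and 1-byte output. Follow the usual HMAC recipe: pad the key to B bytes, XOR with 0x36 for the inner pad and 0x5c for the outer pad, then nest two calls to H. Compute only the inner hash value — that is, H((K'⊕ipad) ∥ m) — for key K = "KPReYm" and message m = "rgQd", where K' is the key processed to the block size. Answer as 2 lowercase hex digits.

38

Key "KPReYm" = 4b 50 52 65 59 6d is 6 bytes > B = 4, so hash it first: H(key) = 18, then zero-pad to 4 bytes: K' = 18 00 00 00.
K' ⊕ ipad = 2e 36 36 36.
Inner input = 2e 36 36 36 ∥ 72 67 51 64.
Inner hash: XOR 2e⊕36⊕36⊕36⊕72⊕67⊕51⊕64 = 38.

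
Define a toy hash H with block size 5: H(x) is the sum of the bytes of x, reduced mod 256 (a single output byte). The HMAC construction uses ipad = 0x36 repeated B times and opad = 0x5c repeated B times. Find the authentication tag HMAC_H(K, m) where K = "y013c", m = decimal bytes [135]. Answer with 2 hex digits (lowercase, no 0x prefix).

Key "y013c" = 79 30 31 33 63 is exactly B = 5 bytes: K' = 79 30 31 33 63.
K' ⊕ ipad = 4f 06 07 05 55.  K' ⊕ opad = 25 6c 6d 6f 3f.
Inner input = (K'⊕ipad) ∥ m = 4f 06 07 05 55 ∥ 87.
Inner hash: sum = 79+6+7+5+85+135 = 317; mod 256 = 61 → 3d.
Outer input = (K'⊕opad) ∥ inner = 25 6c 6d 6f 3f ∥ 3d.
Outer hash (tag): sum = 37+108+109+111+63+61 = 489; mod 256 = 233 → e9.

e9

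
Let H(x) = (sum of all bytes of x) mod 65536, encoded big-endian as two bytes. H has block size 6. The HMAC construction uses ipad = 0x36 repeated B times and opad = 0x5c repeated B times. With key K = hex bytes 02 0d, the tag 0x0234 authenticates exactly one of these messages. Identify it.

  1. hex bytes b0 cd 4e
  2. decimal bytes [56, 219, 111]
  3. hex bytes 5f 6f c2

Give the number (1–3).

Key hex bytes 02 0d is 2 bytes ≤ B = 6; zero-pad to 6 bytes: K' = 02 0d 00 00 00 00.
K' ⊕ ipad = 34 3b 36 36 36 36; K' ⊕ opad = 5e 51 5c 5c 5c 5c.
m1: inner = H(34 3b 36 36 36 36 b0 cd 4e) = 03 12; tag = H(5e 51 5c 5c 5c 5c 03 12) = 0234 ← matches
m2: inner = H(34 3b 36 36 36 36 38 db 6f) = 02 c9; tag = H(5e 51 5c 5c 5c 5c 02 c9) = 02ea
m3: inner = H(34 3b 36 36 36 36 5f 6f c2) = 02 d7; tag = H(5e 51 5c 5c 5c 5c 02 d7) = 02f8

1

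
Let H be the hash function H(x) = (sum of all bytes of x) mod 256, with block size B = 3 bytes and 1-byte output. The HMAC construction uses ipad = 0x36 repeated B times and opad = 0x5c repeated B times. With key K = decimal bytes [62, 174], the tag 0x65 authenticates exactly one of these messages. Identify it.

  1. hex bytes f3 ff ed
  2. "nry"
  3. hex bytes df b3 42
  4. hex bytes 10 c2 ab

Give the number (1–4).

1

Key decimal bytes [62, 174] = 3e ae is 2 bytes ≤ B = 3; zero-pad to 3 bytes: K' = 3e ae 00.
K' ⊕ ipad = 08 98 36; K' ⊕ opad = 62 f2 5c.
m1: inner = H(08 98 36 f3 ff ed) = b5; tag = H(62 f2 5c b5) = 65 ← matches
m2: inner = H(08 98 36 6e 72 79) = 2f; tag = H(62 f2 5c 2f) = df
m3: inner = H(08 98 36 df b3 42) = aa; tag = H(62 f2 5c aa) = 5a
m4: inner = H(08 98 36 10 c2 ab) = 53; tag = H(62 f2 5c 53) = 03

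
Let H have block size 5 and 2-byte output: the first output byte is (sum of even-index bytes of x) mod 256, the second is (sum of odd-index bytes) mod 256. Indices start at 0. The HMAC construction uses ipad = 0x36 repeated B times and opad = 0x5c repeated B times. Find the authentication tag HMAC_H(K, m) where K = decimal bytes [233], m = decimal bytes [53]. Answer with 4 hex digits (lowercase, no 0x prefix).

Key decimal bytes [233] = e9 is 1 byte ≤ B = 5; zero-pad to 5 bytes: K' = e9 00 00 00 00.
K' ⊕ ipad = df 36 36 36 36.  K' ⊕ opad = b5 5c 5c 5c 5c.
Inner input = (K'⊕ipad) ∥ m = df 36 36 36 36 ∥ 35.
Inner hash: even-index sum = 331 mod 256 = 75; odd-index sum = 161 mod 256 = 161 → 4b a1.
Outer input = (K'⊕opad) ∥ inner = b5 5c 5c 5c 5c ∥ 4b a1.
Outer hash (tag): even-index sum = 526 mod 256 = 14; odd-index sum = 259 mod 256 = 3 → 0e 03.

0e03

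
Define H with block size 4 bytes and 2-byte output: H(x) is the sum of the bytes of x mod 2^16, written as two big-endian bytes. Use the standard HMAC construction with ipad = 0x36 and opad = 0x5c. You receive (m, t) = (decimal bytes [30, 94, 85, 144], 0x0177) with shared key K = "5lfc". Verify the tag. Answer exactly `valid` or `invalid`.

Key "5lfc" = 35 6c 66 63 is exactly B = 4 bytes: K' = 35 6c 66 63.
K' ⊕ ipad = 03 5a 50 55; K' ⊕ opad = 69 30 3a 3f.
Inner hash: sum = 3+90+80+85+30+94+85+144 = 611 → 02 63.
Outer hash (recomputed tag): sum = 105+48+58+63+2+99 = 375 → 01 77.
Recomputed tag = 0177; claimed = 0177 → match.

valid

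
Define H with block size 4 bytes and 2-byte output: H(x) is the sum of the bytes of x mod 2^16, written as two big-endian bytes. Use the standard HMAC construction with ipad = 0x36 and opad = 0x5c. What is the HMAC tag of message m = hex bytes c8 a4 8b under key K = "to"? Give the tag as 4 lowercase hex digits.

Key "to" = 74 6f is 2 bytes ≤ B = 4; zero-pad to 4 bytes: K' = 74 6f 00 00.
K' ⊕ ipad = 42 59 36 36.  K' ⊕ opad = 28 33 5c 5c.
Inner input = (K'⊕ipad) ∥ m = 42 59 36 36 ∥ c8 a4 8b.
Inner hash: sum = 66+89+54+54+200+164+139 = 766 → 02 fe.
Outer input = (K'⊕opad) ∥ inner = 28 33 5c 5c ∥ 02 fe.
Outer hash (tag): sum = 40+51+92+92+2+254 = 531 → 02 13.

0213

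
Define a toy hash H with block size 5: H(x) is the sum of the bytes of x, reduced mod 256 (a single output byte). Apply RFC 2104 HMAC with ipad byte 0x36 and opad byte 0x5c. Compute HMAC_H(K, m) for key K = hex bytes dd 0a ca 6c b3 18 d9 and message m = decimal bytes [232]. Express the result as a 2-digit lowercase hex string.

Key hex bytes dd 0a ca 6c b3 18 d9 is 7 bytes > B = 5, so hash it first: H(key) = c1, then zero-pad to 5 bytes: K' = c1 00 00 00 00.
K' ⊕ ipad = f7 36 36 36 36.  K' ⊕ opad = 9d 5c 5c 5c 5c.
Inner input = (K'⊕ipad) ∥ m = f7 36 36 36 36 ∥ e8.
Inner hash: sum = 247+54+54+54+54+232 = 695; mod 256 = 183 → b7.
Outer input = (K'⊕opad) ∥ inner = 9d 5c 5c 5c 5c ∥ b7.
Outer hash (tag): sum = 157+92+92+92+92+183 = 708; mod 256 = 196 → c4.

c4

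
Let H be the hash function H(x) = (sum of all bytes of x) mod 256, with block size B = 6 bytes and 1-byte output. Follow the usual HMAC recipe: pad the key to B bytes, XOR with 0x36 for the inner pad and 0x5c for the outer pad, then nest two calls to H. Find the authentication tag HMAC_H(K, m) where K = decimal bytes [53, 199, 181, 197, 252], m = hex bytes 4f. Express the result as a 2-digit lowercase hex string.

3b

Key decimal bytes [53, 199, 181, 197, 252] = 35 c7 b5 c5 fc is 5 bytes ≤ B = 6; zero-pad to 6 bytes: K' = 35 c7 b5 c5 fc 00.
K' ⊕ ipad = 03 f1 83 f3 ca 36.  K' ⊕ opad = 69 9b e9 99 a0 5c.
Inner input = (K'⊕ipad) ∥ m = 03 f1 83 f3 ca 36 ∥ 4f.
Inner hash: sum = 3+241+131+243+202+54+79 = 953; mod 256 = 185 → b9.
Outer input = (K'⊕opad) ∥ inner = 69 9b e9 99 a0 5c ∥ b9.
Outer hash (tag): sum = 105+155+233+153+160+92+185 = 1083; mod 256 = 59 → 3b.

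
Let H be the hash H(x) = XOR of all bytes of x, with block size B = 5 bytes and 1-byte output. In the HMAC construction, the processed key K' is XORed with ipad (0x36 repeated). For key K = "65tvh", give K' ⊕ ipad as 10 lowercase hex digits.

000342405e

Key "65tvh" = 36 35 74 76 68 is exactly B = 5 bytes: K' = 36 35 74 76 68.
XOR each byte with 0x36: 36⊕36=00, 35⊕36=03, 74⊕36=42, 76⊕36=40, 68⊕36=5e.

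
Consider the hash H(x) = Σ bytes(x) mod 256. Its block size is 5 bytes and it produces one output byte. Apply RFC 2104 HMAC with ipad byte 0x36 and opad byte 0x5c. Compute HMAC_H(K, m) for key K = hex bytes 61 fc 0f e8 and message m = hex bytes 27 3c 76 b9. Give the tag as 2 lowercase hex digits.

Key hex bytes 61 fc 0f e8 is 4 bytes ≤ B = 5; zero-pad to 5 bytes: K' = 61 fc 0f e8 00.
K' ⊕ ipad = 57 ca 39 de 36.  K' ⊕ opad = 3d a0 53 b4 5c.
Inner input = (K'⊕ipad) ∥ m = 57 ca 39 de 36 ∥ 27 3c 76 b9.
Inner hash: sum = 87+202+57+222+54+39+60+118+185 = 1024; mod 256 = 0 → 00.
Outer input = (K'⊕opad) ∥ inner = 3d a0 53 b4 5c ∥ 00.
Outer hash (tag): sum = 61+160+83+180+92+0 = 576; mod 256 = 64 → 40.

40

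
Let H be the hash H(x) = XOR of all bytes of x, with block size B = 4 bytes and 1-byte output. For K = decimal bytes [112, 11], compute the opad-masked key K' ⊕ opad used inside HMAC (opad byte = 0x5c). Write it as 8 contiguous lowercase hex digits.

Key decimal bytes [112, 11] = 70 0b is 2 bytes ≤ B = 4; zero-pad to 4 bytes: K' = 70 0b 00 00.
XOR each byte with 0x5c: 70⊕5c=2c, 0b⊕5c=57, 00⊕5c=5c, 00⊕5c=5c.

2c575c5c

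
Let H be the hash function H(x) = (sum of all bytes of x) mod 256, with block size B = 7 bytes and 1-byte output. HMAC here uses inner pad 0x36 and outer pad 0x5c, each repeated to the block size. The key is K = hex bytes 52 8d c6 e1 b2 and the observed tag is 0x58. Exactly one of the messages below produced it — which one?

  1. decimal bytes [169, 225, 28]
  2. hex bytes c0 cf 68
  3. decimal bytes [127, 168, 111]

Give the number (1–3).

Key hex bytes 52 8d c6 e1 b2 is 5 bytes ≤ B = 7; zero-pad to 7 bytes: K' = 52 8d c6 e1 b2 00 00.
K' ⊕ ipad = 64 bb f0 d7 84 36 36; K' ⊕ opad = 0e d1 9a bd ee 5c 5c.
m1: inner = H(64 bb f0 d7 84 36 36 a9 e1 1c) = 7c; tag = H(0e d1 9a bd ee 5c 5c 7c) = 58 ← matches
m2: inner = H(64 bb f0 d7 84 36 36 c0 cf 68) = cd; tag = H(0e d1 9a bd ee 5c 5c cd) = a9
m3: inner = H(64 bb f0 d7 84 36 36 7f a8 6f) = 6c; tag = H(0e d1 9a bd ee 5c 5c 6c) = 48

1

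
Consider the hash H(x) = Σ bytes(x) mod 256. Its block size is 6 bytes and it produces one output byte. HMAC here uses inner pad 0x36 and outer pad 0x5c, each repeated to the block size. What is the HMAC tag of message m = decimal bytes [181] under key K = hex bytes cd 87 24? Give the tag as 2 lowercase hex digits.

0d

Key hex bytes cd 87 24 is 3 bytes ≤ B = 6; zero-pad to 6 bytes: K' = cd 87 24 00 00 00.
K' ⊕ ipad = fb b1 12 36 36 36.  K' ⊕ opad = 91 db 78 5c 5c 5c.
Inner input = (K'⊕ipad) ∥ m = fb b1 12 36 36 36 ∥ b5.
Inner hash: sum = 251+177+18+54+54+54+181 = 789; mod 256 = 21 → 15.
Outer input = (K'⊕opad) ∥ inner = 91 db 78 5c 5c 5c ∥ 15.
Outer hash (tag): sum = 145+219+120+92+92+92+21 = 781; mod 256 = 13 → 0d.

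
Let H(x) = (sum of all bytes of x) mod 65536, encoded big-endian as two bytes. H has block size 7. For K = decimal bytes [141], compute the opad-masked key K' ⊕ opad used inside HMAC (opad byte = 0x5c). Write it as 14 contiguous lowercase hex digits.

Key decimal bytes [141] = 8d is 1 byte ≤ B = 7; zero-pad to 7 bytes: K' = 8d 00 00 00 00 00 00.
XOR each byte with 0x5c: 8d⊕5c=d1, 00⊕5c=5c, 00⊕5c=5c, 00⊕5c=5c, 00⊕5c=5c, 00⊕5c=5c, 00⊕5c=5c.

d15c5c5c5c5c5c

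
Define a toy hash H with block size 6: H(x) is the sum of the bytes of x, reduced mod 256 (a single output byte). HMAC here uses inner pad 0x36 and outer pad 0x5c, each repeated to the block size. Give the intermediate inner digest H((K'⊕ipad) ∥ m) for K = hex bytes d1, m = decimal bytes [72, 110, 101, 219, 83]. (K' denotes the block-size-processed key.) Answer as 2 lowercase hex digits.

Key hex bytes d1 is 1 byte ≤ B = 6; zero-pad to 6 bytes: K' = d1 00 00 00 00 00.
K' ⊕ ipad = e7 36 36 36 36 36.
Inner input = e7 36 36 36 36 36 ∥ 48 6e 65 db 53.
Inner hash: sum = 231+54+54+54+54+54+72+110+101+219+83 = 1086; mod 256 = 62 → 3e.

3e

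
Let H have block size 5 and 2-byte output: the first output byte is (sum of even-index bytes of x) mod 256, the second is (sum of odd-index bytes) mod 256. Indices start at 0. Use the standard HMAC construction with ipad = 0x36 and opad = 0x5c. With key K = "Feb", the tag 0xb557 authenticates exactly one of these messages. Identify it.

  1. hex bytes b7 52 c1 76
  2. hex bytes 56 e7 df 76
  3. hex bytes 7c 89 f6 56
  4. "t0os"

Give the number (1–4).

1

Key "Feb" = 46 65 62 is 3 bytes ≤ B = 5; zero-pad to 5 bytes: K' = 46 65 62 00 00.
K' ⊕ ipad = 70 53 54 36 36; K' ⊕ opad = 1a 39 3e 5c 5c.
m1: inner = H(70 53 54 36 36 b7 52 c1 76) = c2 01; tag = H(1a 39 3e 5c 5c c2 01) = b557 ← matches
m2: inner = H(70 53 54 36 36 56 e7 df 76) = 57 be; tag = H(1a 39 3e 5c 5c 57 be) = 72ec
m3: inner = H(70 53 54 36 36 7c 89 f6 56) = d9 fb; tag = H(1a 39 3e 5c 5c d9 fb) = af6e
m4: inner = H(70 53 54 36 36 74 30 6f 73) = 9d 6c; tag = H(1a 39 3e 5c 5c 9d 6c) = 2032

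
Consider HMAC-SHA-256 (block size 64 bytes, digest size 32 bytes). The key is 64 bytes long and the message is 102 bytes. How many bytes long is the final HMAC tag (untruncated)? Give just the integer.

The tag is one SHA-256 digest: 32 bytes.

32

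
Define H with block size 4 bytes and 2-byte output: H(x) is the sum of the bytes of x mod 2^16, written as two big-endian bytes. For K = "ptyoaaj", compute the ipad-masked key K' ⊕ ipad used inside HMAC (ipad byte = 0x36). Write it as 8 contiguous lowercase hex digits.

Key "ptyoaaj" = 70 74 79 6f 61 61 6a is 7 bytes > B = 4, so hash it first: H(key) = 02 f8, then zero-pad to 4 bytes: K' = 02 f8 00 00.
XOR each byte with 0x36: 02⊕36=34, f8⊕36=ce, 00⊕36=36, 00⊕36=36.

34ce3636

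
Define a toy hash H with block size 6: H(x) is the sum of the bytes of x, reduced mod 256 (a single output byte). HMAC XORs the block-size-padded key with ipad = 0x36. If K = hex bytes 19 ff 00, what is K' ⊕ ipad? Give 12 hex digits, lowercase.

2fc936363636

Key hex bytes 19 ff 00 is 3 bytes ≤ B = 6; zero-pad to 6 bytes: K' = 19 ff 00 00 00 00.
XOR each byte with 0x36: 19⊕36=2f, ff⊕36=c9, 00⊕36=36, 00⊕36=36, 00⊕36=36, 00⊕36=36.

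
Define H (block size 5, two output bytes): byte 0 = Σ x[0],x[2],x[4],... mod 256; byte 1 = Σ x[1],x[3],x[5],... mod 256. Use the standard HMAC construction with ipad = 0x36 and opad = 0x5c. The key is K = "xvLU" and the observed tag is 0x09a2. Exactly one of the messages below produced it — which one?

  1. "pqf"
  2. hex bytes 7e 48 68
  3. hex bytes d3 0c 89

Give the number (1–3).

1

Key "xvLU" = 78 76 4c 55 is 4 bytes ≤ B = 5; zero-pad to 5 bytes: K' = 78 76 4c 55 00.
K' ⊕ ipad = 4e 40 7a 63 36; K' ⊕ opad = 24 2a 10 09 5c.
m1: inner = H(4e 40 7a 63 36 70 71 66) = 6f 79; tag = H(24 2a 10 09 5c 6f 79) = 09a2 ← matches
m2: inner = H(4e 40 7a 63 36 7e 48 68) = 46 89; tag = H(24 2a 10 09 5c 46 89) = 1979
m3: inner = H(4e 40 7a 63 36 d3 0c 89) = 0a ff; tag = H(24 2a 10 09 5c 0a ff) = 8f3d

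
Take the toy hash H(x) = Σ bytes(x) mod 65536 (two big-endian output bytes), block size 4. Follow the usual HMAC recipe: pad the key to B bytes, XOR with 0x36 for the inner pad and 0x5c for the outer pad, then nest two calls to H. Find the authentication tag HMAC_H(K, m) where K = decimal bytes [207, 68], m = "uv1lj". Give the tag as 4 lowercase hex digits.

022f

Key decimal bytes [207, 68] = cf 44 is 2 bytes ≤ B = 4; zero-pad to 4 bytes: K' = cf 44 00 00.
K' ⊕ ipad = f9 72 36 36.  K' ⊕ opad = 93 18 5c 5c.
Inner input = (K'⊕ipad) ∥ m = f9 72 36 36 ∥ 75 76 31 6c 6a.
Inner hash: sum = 249+114+54+54+117+118+49+108+106 = 969 → 03 c9.
Outer input = (K'⊕opad) ∥ inner = 93 18 5c 5c ∥ 03 c9.
Outer hash (tag): sum = 147+24+92+92+3+201 = 559 → 02 2f.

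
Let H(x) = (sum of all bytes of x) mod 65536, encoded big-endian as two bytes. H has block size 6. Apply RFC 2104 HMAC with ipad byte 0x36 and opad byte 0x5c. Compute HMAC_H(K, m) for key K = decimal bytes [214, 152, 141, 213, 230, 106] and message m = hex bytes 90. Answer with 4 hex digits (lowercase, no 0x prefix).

0484

Key decimal bytes [214, 152, 141, 213, 230, 106] = d6 98 8d d5 e6 6a is exactly B = 6 bytes: K' = d6 98 8d d5 e6 6a.
K' ⊕ ipad = e0 ae bb e3 d0 5c.  K' ⊕ opad = 8a c4 d1 89 ba 36.
Inner input = (K'⊕ipad) ∥ m = e0 ae bb e3 d0 5c ∥ 90.
Inner hash: sum = 224+174+187+227+208+92+144 = 1256 → 04 e8.
Outer input = (K'⊕opad) ∥ inner = 8a c4 d1 89 ba 36 ∥ 04 e8.
Outer hash (tag): sum = 138+196+209+137+186+54+4+232 = 1156 → 04 84.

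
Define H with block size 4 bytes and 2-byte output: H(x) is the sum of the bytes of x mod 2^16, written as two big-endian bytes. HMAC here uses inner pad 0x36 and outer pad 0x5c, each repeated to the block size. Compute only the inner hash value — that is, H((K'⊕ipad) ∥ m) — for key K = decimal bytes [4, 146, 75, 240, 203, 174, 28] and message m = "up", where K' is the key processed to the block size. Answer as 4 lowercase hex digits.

01d6

Key decimal bytes [4, 146, 75, 240, 203, 174, 28] = 04 92 4b f0 cb ae 1c is 7 bytes > B = 4, so hash it first: H(key) = 03 66, then zero-pad to 4 bytes: K' = 03 66 00 00.
K' ⊕ ipad = 35 50 36 36.
Inner input = 35 50 36 36 ∥ 75 70.
Inner hash: sum = 53+80+54+54+117+112 = 470 → 01 d6.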